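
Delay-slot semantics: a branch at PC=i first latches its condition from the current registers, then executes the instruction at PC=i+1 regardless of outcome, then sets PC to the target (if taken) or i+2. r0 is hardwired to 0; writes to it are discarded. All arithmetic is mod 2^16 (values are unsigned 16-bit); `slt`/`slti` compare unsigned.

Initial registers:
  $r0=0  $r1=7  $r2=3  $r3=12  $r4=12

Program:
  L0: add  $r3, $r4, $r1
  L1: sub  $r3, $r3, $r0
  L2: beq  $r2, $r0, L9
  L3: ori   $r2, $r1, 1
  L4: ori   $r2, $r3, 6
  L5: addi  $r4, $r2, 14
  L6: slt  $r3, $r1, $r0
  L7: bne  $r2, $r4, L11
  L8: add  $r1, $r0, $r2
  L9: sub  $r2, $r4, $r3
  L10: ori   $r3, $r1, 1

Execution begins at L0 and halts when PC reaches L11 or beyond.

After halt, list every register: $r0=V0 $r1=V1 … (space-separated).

[0] add  $r3, $r4, $r1  →  {$r0:0, $r1:7, $r2:3, $r3:19, $r4:12}
[1] sub  $r3, $r3, $r0  →  {$r0:0, $r1:7, $r2:3, $r3:19, $r4:12}
[2] beq  $r2, $r0, L9  →  {$r0:0, $r1:7, $r2:3, $r3:19, $r4:12}  ⟨branch fallthrough⟩
[3] ori   $r2, $r1, 1  →  {$r0:0, $r1:7, $r2:7, $r3:19, $r4:12}
[4] ori   $r2, $r3, 6  →  {$r0:0, $r1:7, $r2:23, $r3:19, $r4:12}
[5] addi  $r4, $r2, 14  →  {$r0:0, $r1:7, $r2:23, $r3:19, $r4:37}
[6] slt  $r3, $r1, $r0  →  {$r0:0, $r1:7, $r2:23, $r3:0, $r4:37}
[7] bne  $r2, $r4, L11  →  {$r0:0, $r1:7, $r2:23, $r3:0, $r4:37}  ⟨branch taken⟩
[8] add  $r1, $r0, $r2  →  {$r0:0, $r1:23, $r2:23, $r3:0, $r4:37}

$r0=0 $r1=23 $r2=23 $r3=0 $r4=37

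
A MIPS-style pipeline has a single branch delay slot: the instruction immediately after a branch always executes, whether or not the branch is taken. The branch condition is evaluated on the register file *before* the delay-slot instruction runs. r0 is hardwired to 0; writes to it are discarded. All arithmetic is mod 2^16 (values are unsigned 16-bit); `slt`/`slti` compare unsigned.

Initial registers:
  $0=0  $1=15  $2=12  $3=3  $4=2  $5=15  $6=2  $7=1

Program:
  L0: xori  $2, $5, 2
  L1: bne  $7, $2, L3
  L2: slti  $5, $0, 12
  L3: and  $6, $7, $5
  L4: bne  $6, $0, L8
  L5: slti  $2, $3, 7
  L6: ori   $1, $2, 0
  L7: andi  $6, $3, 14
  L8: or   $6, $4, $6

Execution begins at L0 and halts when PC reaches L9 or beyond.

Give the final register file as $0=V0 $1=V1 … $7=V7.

$0=0 $1=15 $2=1 $3=3 $4=2 $5=1 $6=3 $7=1

[0] xori  $2, $5, 2  →  {$0:0, $1:15, $2:13, $3:3, $4:2, $5:15, $6:2, $7:1}
[1] bne  $7, $2, L3  →  {$0:0, $1:15, $2:13, $3:3, $4:2, $5:15, $6:2, $7:1}  ⟨branch taken⟩
[2] slti  $5, $0, 12  →  {$0:0, $1:15, $2:13, $3:3, $4:2, $5:1, $6:2, $7:1}
[3] and  $6, $7, $5  →  {$0:0, $1:15, $2:13, $3:3, $4:2, $5:1, $6:1, $7:1}
[4] bne  $6, $0, L8  →  {$0:0, $1:15, $2:13, $3:3, $4:2, $5:1, $6:1, $7:1}  ⟨branch taken⟩
[5] slti  $2, $3, 7  →  {$0:0, $1:15, $2:1, $3:3, $4:2, $5:1, $6:1, $7:1}
[8] or   $6, $4, $6  →  {$0:0, $1:15, $2:1, $3:3, $4:2, $5:1, $6:3, $7:1}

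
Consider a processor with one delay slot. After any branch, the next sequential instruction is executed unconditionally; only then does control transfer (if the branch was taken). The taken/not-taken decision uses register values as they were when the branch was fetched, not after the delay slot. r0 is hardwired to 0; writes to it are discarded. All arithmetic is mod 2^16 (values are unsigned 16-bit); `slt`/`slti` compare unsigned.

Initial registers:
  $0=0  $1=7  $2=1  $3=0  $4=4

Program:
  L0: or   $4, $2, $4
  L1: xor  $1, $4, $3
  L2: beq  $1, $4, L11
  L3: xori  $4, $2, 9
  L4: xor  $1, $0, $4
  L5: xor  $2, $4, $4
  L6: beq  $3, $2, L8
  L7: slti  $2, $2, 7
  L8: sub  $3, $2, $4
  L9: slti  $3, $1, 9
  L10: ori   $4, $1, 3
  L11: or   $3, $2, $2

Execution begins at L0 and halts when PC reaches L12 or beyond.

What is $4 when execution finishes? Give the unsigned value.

[0] or   $4, $2, $4  →  {$0:0, $1:7, $2:1, $3:0, $4:5}
[1] xor  $1, $4, $3  →  {$0:0, $1:5, $2:1, $3:0, $4:5}
[2] beq  $1, $4, L11  →  {$0:0, $1:5, $2:1, $3:0, $4:5}  ⟨branch taken⟩
[3] xori  $4, $2, 9  →  {$0:0, $1:5, $2:1, $3:0, $4:8}
[11] or   $3, $2, $2  →  {$0:0, $1:5, $2:1, $3:1, $4:8}

8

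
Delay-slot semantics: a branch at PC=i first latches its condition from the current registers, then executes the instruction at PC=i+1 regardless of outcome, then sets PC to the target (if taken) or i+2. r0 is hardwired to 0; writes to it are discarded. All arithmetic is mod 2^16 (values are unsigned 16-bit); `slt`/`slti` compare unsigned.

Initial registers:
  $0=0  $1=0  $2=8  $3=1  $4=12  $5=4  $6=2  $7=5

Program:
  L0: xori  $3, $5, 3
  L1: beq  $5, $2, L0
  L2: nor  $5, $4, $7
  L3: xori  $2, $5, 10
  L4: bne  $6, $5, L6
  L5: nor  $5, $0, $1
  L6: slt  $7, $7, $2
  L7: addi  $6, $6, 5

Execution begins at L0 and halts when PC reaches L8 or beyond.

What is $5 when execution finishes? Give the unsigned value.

  step pc=0: xori  $3, $5, 3  regs=(0,0,8,7,12,4,2,5)
  step pc=1: beq  $5, $2, L0  cond=F  regs=(0,0,8,7,12,4,2,5)
  step pc=2: nor  $5, $4, $7  regs=(0,0,8,7,12,65522,2,5)
  step pc=3: xori  $2, $5, 10  regs=(0,0,65528,7,12,65522,2,5)
  step pc=4: bne  $6, $5, L6  cond=T  regs=(0,0,65528,7,12,65522,2,5)
  step pc=5: nor  $5, $0, $1  regs=(0,0,65528,7,12,65535,2,5)
  step pc=6: slt  $7, $7, $2  regs=(0,0,65528,7,12,65535,2,1)
  step pc=7: addi  $6, $6, 5  regs=(0,0,65528,7,12,65535,7,1)

65535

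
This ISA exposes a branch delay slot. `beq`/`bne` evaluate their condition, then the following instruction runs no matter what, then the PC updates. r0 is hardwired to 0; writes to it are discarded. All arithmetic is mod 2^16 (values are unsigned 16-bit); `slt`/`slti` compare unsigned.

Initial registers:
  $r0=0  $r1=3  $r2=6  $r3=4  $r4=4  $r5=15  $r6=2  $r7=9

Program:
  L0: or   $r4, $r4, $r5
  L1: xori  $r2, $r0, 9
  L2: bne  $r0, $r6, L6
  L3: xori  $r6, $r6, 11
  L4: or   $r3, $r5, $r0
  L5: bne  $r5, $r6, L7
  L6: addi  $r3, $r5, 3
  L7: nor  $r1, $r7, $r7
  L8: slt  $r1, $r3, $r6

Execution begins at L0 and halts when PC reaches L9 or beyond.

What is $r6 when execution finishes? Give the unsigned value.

9

  step pc=0: or   $r4, $r4, $r5  regs=(0,3,6,4,15,15,2,9)
  step pc=1: xori  $r2, $r0, 9  regs=(0,3,9,4,15,15,2,9)
  step pc=2: bne  $r0, $r6, L6  cond=T  regs=(0,3,9,4,15,15,2,9)
  step pc=3: xori  $r6, $r6, 11  regs=(0,3,9,4,15,15,9,9)
  step pc=6: addi  $r3, $r5, 3  regs=(0,3,9,18,15,15,9,9)
  step pc=7: nor  $r1, $r7, $r7  regs=(0,65526,9,18,15,15,9,9)
  step pc=8: slt  $r1, $r3, $r6  regs=(0,0,9,18,15,15,9,9)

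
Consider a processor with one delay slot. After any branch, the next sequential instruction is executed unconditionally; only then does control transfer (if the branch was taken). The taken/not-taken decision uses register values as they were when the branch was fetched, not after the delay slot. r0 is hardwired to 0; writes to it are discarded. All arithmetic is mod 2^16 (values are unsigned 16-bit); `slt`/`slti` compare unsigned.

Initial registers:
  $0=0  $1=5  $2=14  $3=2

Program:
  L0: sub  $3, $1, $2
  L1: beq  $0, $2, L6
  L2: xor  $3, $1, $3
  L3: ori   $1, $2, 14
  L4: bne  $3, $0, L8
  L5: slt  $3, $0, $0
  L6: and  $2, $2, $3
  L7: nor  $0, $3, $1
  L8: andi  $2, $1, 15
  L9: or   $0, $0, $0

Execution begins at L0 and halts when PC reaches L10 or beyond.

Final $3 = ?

#0 sub  $3, $1, $2 ; 0/5/14/65527
#1 beq  $0, $2, L6 ; 0/5/14/65527 ; →fallthru
#2 xor  $3, $1, $3 ; 0/5/14/65522
#3 ori   $1, $2, 14 ; 0/14/14/65522
#4 bne  $3, $0, L8 ; 0/14/14/65522 ; →target
#5 slt  $3, $0, $0 ; 0/14/14/0
#8 andi  $2, $1, 15 ; 0/14/14/0
#9 or   $0, $0, $0 ; 0/14/14/0

0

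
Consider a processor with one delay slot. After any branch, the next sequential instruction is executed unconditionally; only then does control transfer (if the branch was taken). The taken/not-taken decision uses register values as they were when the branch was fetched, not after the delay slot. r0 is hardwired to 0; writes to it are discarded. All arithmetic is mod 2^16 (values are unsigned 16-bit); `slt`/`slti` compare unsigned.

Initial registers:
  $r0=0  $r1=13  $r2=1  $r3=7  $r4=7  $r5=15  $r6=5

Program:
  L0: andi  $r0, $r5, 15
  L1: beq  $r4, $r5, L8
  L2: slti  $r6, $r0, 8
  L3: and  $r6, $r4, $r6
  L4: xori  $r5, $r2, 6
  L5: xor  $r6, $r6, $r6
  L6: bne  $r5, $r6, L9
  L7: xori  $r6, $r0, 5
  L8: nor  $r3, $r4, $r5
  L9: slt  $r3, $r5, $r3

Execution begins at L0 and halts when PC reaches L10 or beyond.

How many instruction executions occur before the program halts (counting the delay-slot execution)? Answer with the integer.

9

[0] andi  $r0, $r5, 15  →  {$r0:0, $r1:13, $r2:1, $r3:7, $r4:7, $r5:15, $r6:5}
[1] beq  $r4, $r5, L8  →  {$r0:0, $r1:13, $r2:1, $r3:7, $r4:7, $r5:15, $r6:5}  ⟨branch fallthrough⟩
[2] slti  $r6, $r0, 8  →  {$r0:0, $r1:13, $r2:1, $r3:7, $r4:7, $r5:15, $r6:1}
[3] and  $r6, $r4, $r6  →  {$r0:0, $r1:13, $r2:1, $r3:7, $r4:7, $r5:15, $r6:1}
[4] xori  $r5, $r2, 6  →  {$r0:0, $r1:13, $r2:1, $r3:7, $r4:7, $r5:7, $r6:1}
[5] xor  $r6, $r6, $r6  →  {$r0:0, $r1:13, $r2:1, $r3:7, $r4:7, $r5:7, $r6:0}
[6] bne  $r5, $r6, L9  →  {$r0:0, $r1:13, $r2:1, $r3:7, $r4:7, $r5:7, $r6:0}  ⟨branch taken⟩
[7] xori  $r6, $r0, 5  →  {$r0:0, $r1:13, $r2:1, $r3:7, $r4:7, $r5:7, $r6:5}
[9] slt  $r3, $r5, $r3  →  {$r0:0, $r1:13, $r2:1, $r3:0, $r4:7, $r5:7, $r6:5}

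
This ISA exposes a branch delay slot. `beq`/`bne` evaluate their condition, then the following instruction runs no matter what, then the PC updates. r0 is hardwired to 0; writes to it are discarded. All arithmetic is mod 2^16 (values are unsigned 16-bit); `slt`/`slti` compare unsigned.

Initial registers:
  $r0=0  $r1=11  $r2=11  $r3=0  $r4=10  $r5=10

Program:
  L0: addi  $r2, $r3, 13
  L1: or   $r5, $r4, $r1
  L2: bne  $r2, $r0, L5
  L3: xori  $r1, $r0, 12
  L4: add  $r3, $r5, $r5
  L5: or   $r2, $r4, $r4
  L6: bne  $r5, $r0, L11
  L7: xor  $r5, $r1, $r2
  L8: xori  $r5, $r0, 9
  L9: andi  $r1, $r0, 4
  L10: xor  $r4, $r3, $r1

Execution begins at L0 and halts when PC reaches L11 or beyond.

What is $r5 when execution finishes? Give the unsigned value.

6

[0] addi  $r2, $r3, 13  →  {$r0:0, $r1:11, $r2:13, $r3:0, $r4:10, $r5:10}
[1] or   $r5, $r4, $r1  →  {$r0:0, $r1:11, $r2:13, $r3:0, $r4:10, $r5:11}
[2] bne  $r2, $r0, L5  →  {$r0:0, $r1:11, $r2:13, $r3:0, $r4:10, $r5:11}  ⟨branch taken⟩
[3] xori  $r1, $r0, 12  →  {$r0:0, $r1:12, $r2:13, $r3:0, $r4:10, $r5:11}
[5] or   $r2, $r4, $r4  →  {$r0:0, $r1:12, $r2:10, $r3:0, $r4:10, $r5:11}
[6] bne  $r5, $r0, L11  →  {$r0:0, $r1:12, $r2:10, $r3:0, $r4:10, $r5:11}  ⟨branch taken⟩
[7] xor  $r5, $r1, $r2  →  {$r0:0, $r1:12, $r2:10, $r3:0, $r4:10, $r5:6}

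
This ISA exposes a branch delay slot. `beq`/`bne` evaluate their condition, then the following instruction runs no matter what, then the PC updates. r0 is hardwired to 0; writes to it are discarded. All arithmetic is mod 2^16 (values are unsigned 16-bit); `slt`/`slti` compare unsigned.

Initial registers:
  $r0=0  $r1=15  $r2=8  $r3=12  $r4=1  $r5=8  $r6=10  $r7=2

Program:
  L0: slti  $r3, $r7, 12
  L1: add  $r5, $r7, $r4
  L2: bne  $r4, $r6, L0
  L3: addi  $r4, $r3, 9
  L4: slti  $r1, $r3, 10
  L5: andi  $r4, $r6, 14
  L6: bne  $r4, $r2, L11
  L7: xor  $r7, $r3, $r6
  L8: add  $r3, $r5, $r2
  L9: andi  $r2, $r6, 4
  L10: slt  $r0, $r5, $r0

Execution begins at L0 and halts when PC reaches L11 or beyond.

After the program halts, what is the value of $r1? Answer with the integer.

[0] slti  $r3, $r7, 12  →  {$r0:0, $r1:15, $r2:8, $r3:1, $r4:1, $r5:8, $r6:10, $r7:2}
[1] add  $r5, $r7, $r4  →  {$r0:0, $r1:15, $r2:8, $r3:1, $r4:1, $r5:3, $r6:10, $r7:2}
[2] bne  $r4, $r6, L0  →  {$r0:0, $r1:15, $r2:8, $r3:1, $r4:1, $r5:3, $r6:10, $r7:2}  ⟨branch taken⟩
[3] addi  $r4, $r3, 9  →  {$r0:0, $r1:15, $r2:8, $r3:1, $r4:10, $r5:3, $r6:10, $r7:2}
[0] slti  $r3, $r7, 12  →  {$r0:0, $r1:15, $r2:8, $r3:1, $r4:10, $r5:3, $r6:10, $r7:2}
[1] add  $r5, $r7, $r4  →  {$r0:0, $r1:15, $r2:8, $r3:1, $r4:10, $r5:12, $r6:10, $r7:2}
[2] bne  $r4, $r6, L0  →  {$r0:0, $r1:15, $r2:8, $r3:1, $r4:10, $r5:12, $r6:10, $r7:2}  ⟨branch fallthrough⟩
[3] addi  $r4, $r3, 9  →  {$r0:0, $r1:15, $r2:8, $r3:1, $r4:10, $r5:12, $r6:10, $r7:2}
[4] slti  $r1, $r3, 10  →  {$r0:0, $r1:1, $r2:8, $r3:1, $r4:10, $r5:12, $r6:10, $r7:2}
[5] andi  $r4, $r6, 14  →  {$r0:0, $r1:1, $r2:8, $r3:1, $r4:10, $r5:12, $r6:10, $r7:2}
[6] bne  $r4, $r2, L11  →  {$r0:0, $r1:1, $r2:8, $r3:1, $r4:10, $r5:12, $r6:10, $r7:2}  ⟨branch taken⟩
[7] xor  $r7, $r3, $r6  →  {$r0:0, $r1:1, $r2:8, $r3:1, $r4:10, $r5:12, $r6:10, $r7:11}

1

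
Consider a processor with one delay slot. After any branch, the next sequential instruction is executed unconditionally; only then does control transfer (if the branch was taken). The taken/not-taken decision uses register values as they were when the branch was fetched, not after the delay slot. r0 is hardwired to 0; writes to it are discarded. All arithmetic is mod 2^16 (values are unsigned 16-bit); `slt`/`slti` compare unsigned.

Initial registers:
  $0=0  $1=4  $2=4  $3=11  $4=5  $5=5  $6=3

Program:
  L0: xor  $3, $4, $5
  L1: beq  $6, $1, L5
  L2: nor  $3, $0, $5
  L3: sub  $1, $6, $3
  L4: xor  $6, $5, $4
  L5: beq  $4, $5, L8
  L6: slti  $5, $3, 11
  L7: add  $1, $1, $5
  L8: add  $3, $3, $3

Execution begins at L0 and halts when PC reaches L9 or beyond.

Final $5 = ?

  step pc=0: xor  $3, $4, $5  regs=(0,4,4,0,5,5,3)
  step pc=1: beq  $6, $1, L5  cond=F  regs=(0,4,4,0,5,5,3)
  step pc=2: nor  $3, $0, $5  regs=(0,4,4,65530,5,5,3)
  step pc=3: sub  $1, $6, $3  regs=(0,9,4,65530,5,5,3)
  step pc=4: xor  $6, $5, $4  regs=(0,9,4,65530,5,5,0)
  step pc=5: beq  $4, $5, L8  cond=T  regs=(0,9,4,65530,5,5,0)
  step pc=6: slti  $5, $3, 11  regs=(0,9,4,65530,5,0,0)
  step pc=8: add  $3, $3, $3  regs=(0,9,4,65524,5,0,0)

0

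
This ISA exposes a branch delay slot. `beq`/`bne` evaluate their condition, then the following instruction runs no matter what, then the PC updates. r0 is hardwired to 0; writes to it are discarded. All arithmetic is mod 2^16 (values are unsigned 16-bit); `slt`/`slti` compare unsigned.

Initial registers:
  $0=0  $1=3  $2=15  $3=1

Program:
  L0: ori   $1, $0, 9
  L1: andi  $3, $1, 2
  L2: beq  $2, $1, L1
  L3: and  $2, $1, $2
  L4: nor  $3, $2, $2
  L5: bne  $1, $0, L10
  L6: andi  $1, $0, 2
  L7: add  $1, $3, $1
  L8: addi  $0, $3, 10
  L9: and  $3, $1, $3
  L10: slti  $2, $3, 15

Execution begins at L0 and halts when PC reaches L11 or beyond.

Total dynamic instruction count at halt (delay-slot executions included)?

  step pc=0: ori   $1, $0, 9  regs=(0,9,15,1)
  step pc=1: andi  $3, $1, 2  regs=(0,9,15,0)
  step pc=2: beq  $2, $1, L1  cond=F  regs=(0,9,15,0)
  step pc=3: and  $2, $1, $2  regs=(0,9,9,0)
  step pc=4: nor  $3, $2, $2  regs=(0,9,9,65526)
  step pc=5: bne  $1, $0, L10  cond=T  regs=(0,9,9,65526)
  step pc=6: andi  $1, $0, 2  regs=(0,0,9,65526)
  step pc=10: slti  $2, $3, 15  regs=(0,0,0,65526)

8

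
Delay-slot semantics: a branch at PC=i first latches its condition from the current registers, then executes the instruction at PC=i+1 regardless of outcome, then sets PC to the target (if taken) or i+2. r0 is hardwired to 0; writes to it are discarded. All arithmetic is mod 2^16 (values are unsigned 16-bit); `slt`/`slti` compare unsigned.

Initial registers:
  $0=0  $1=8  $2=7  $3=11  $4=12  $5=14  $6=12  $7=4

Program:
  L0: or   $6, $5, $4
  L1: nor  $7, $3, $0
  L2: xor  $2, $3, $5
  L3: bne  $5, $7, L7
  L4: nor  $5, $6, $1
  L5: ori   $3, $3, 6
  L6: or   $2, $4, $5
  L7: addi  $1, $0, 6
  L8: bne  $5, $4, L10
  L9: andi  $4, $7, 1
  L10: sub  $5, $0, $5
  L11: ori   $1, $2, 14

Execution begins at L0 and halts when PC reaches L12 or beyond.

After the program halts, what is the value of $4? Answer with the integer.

0

#0 or   $6, $5, $4 ; 0/8/7/11/12/14/14/4
#1 nor  $7, $3, $0 ; 0/8/7/11/12/14/14/65524
#2 xor  $2, $3, $5 ; 0/8/5/11/12/14/14/65524
#3 bne  $5, $7, L7 ; 0/8/5/11/12/14/14/65524 ; →target
#4 nor  $5, $6, $1 ; 0/8/5/11/12/65521/14/65524
#7 addi  $1, $0, 6 ; 0/6/5/11/12/65521/14/65524
#8 bne  $5, $4, L10 ; 0/6/5/11/12/65521/14/65524 ; →target
#9 andi  $4, $7, 1 ; 0/6/5/11/0/65521/14/65524
#10 sub  $5, $0, $5 ; 0/6/5/11/0/15/14/65524
#11 ori   $1, $2, 14 ; 0/15/5/11/0/15/14/65524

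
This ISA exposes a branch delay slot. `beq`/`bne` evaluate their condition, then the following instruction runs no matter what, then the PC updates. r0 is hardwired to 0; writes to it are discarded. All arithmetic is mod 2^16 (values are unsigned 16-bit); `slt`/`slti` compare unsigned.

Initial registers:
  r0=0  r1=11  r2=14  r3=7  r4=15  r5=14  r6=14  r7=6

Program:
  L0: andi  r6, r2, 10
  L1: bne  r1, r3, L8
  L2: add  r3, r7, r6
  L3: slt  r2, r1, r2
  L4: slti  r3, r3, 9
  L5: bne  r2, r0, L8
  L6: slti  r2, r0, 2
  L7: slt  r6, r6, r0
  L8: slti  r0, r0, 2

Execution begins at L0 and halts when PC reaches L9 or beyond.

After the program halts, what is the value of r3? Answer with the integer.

#0 andi  r6, r2, 10 ; 0/11/14/7/15/14/10/6
#1 bne  r1, r3, L8 ; 0/11/14/7/15/14/10/6 ; →target
#2 add  r3, r7, r6 ; 0/11/14/16/15/14/10/6
#8 slti  r0, r0, 2 ; 0/11/14/16/15/14/10/6

16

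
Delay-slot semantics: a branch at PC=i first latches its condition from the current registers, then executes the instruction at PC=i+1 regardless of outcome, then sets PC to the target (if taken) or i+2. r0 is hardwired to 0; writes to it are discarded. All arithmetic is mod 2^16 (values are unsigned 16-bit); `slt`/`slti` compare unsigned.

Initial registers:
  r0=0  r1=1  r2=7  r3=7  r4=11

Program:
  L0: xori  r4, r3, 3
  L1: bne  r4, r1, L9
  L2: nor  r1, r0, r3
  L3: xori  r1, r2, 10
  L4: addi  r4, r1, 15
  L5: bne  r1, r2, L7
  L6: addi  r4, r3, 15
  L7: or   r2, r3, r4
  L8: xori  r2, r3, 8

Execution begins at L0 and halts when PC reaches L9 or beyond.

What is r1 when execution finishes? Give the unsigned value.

[0] xori  r4, r3, 3  →  {r0:0, r1:1, r2:7, r3:7, r4:4}
[1] bne  r4, r1, L9  →  {r0:0, r1:1, r2:7, r3:7, r4:4}  ⟨branch taken⟩
[2] nor  r1, r0, r3  →  {r0:0, r1:65528, r2:7, r3:7, r4:4}

65528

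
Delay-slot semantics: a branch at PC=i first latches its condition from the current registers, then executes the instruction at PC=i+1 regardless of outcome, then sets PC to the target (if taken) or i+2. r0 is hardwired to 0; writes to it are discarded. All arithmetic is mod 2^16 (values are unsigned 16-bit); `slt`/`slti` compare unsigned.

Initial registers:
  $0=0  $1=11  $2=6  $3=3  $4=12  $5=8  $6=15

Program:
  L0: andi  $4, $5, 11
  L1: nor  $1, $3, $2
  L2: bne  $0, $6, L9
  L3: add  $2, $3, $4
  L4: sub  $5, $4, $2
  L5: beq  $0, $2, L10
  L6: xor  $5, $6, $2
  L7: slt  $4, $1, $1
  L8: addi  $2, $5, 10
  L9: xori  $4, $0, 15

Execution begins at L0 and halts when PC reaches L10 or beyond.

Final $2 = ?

11

#0 andi  $4, $5, 11 ; 0/11/6/3/8/8/15
#1 nor  $1, $3, $2 ; 0/65528/6/3/8/8/15
#2 bne  $0, $6, L9 ; 0/65528/6/3/8/8/15 ; →target
#3 add  $2, $3, $4 ; 0/65528/11/3/8/8/15
#9 xori  $4, $0, 15 ; 0/65528/11/3/15/8/15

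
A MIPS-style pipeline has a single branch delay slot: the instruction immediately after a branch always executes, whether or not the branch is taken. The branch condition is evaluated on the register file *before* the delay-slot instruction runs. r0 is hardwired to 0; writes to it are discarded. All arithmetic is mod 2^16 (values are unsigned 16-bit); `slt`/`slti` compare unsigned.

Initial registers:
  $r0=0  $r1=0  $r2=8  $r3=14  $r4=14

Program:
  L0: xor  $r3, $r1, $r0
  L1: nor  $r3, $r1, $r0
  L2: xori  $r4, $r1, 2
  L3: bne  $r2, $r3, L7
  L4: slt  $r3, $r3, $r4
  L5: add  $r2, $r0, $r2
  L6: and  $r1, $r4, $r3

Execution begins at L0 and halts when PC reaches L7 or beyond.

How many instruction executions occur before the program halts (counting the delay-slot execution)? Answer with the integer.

  step pc=0: xor  $r3, $r1, $r0  regs=(0,0,8,0,14)
  step pc=1: nor  $r3, $r1, $r0  regs=(0,0,8,65535,14)
  step pc=2: xori  $r4, $r1, 2  regs=(0,0,8,65535,2)
  step pc=3: bne  $r2, $r3, L7  cond=T  regs=(0,0,8,65535,2)
  step pc=4: slt  $r3, $r3, $r4  regs=(0,0,8,0,2)

5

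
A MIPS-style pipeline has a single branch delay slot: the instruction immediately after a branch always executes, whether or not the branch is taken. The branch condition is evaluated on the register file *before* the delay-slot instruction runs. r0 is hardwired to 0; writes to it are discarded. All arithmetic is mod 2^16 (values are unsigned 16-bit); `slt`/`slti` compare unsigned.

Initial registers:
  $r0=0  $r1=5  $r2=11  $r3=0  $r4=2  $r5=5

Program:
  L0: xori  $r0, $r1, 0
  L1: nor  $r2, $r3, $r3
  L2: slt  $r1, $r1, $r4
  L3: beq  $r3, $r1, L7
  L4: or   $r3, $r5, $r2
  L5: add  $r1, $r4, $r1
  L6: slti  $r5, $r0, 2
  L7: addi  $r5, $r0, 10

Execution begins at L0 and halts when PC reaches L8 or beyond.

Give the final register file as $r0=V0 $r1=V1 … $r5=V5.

PC=0  xori  $r0, $r1, 0      | $r0=0 $r1=5 $r2=11 $r3=0 $r4=2 $r5=5
PC=1  nor  $r2, $r3, $r3     | $r0=0 $r1=5 $r2=65535 $r3=0 $r4=2 $r5=5
PC=2  slt  $r1, $r1, $r4     | $r0=0 $r1=0 $r2=65535 $r3=0 $r4=2 $r5=5
PC=3  beq  $r3, $r1, L7      | $r0=0 $r1=0 $r2=65535 $r3=0 $r4=2 $r5=5  [TAKEN]
PC=4  or   $r3, $r5, $r2     | $r0=0 $r1=0 $r2=65535 $r3=65535 $r4=2 $r5=5
PC=7  addi  $r5, $r0, 10     | $r0=0 $r1=0 $r2=65535 $r3=65535 $r4=2 $r5=10

$r0=0 $r1=0 $r2=65535 $r3=65535 $r4=2 $r5=10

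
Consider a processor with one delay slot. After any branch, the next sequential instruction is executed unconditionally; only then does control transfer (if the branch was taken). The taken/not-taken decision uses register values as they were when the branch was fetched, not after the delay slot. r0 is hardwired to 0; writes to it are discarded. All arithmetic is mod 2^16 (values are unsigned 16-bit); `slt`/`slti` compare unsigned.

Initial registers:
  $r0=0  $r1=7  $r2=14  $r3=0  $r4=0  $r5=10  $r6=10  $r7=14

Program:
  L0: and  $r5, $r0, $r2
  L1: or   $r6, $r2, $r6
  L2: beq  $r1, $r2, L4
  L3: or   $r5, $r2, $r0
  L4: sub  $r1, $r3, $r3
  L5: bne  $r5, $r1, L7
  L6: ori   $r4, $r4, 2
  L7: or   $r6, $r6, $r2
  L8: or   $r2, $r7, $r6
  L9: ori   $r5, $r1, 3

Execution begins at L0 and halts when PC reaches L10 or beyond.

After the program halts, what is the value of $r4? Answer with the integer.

PC=0  and  $r5, $r0, $r2     | $r0=0 $r1=7 $r2=14 $r3=0 $r4=0 $r5=0 $r6=10 $r7=14
PC=1  or   $r6, $r2, $r6     | $r0=0 $r1=7 $r2=14 $r3=0 $r4=0 $r5=0 $r6=14 $r7=14
PC=2  beq  $r1, $r2, L4      | $r0=0 $r1=7 $r2=14 $r3=0 $r4=0 $r5=0 $r6=14 $r7=14  [not taken]
PC=3  or   $r5, $r2, $r0     | $r0=0 $r1=7 $r2=14 $r3=0 $r4=0 $r5=14 $r6=14 $r7=14
PC=4  sub  $r1, $r3, $r3     | $r0=0 $r1=0 $r2=14 $r3=0 $r4=0 $r5=14 $r6=14 $r7=14
PC=5  bne  $r5, $r1, L7      | $r0=0 $r1=0 $r2=14 $r3=0 $r4=0 $r5=14 $r6=14 $r7=14  [TAKEN]
PC=6  ori   $r4, $r4, 2      | $r0=0 $r1=0 $r2=14 $r3=0 $r4=2 $r5=14 $r6=14 $r7=14
PC=7  or   $r6, $r6, $r2     | $r0=0 $r1=0 $r2=14 $r3=0 $r4=2 $r5=14 $r6=14 $r7=14
PC=8  or   $r2, $r7, $r6     | $r0=0 $r1=0 $r2=14 $r3=0 $r4=2 $r5=14 $r6=14 $r7=14
PC=9  ori   $r5, $r1, 3      | $r0=0 $r1=0 $r2=14 $r3=0 $r4=2 $r5=3 $r6=14 $r7=14

2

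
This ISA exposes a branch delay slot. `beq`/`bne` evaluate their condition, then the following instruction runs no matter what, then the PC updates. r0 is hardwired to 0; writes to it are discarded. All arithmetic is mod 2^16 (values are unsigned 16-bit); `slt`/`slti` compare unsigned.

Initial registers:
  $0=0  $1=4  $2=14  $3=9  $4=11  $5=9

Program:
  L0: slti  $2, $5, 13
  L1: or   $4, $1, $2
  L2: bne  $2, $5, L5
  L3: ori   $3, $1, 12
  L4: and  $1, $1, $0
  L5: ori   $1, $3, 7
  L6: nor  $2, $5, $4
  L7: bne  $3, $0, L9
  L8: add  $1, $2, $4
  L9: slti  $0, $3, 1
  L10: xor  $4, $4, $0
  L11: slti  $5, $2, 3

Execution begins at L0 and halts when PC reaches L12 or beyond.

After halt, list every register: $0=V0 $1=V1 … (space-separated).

$0=0 $1=65527 $2=65522 $3=12 $4=5 $5=0

[0] slti  $2, $5, 13  →  {$0:0, $1:4, $2:1, $3:9, $4:11, $5:9}
[1] or   $4, $1, $2  →  {$0:0, $1:4, $2:1, $3:9, $4:5, $5:9}
[2] bne  $2, $5, L5  →  {$0:0, $1:4, $2:1, $3:9, $4:5, $5:9}  ⟨branch taken⟩
[3] ori   $3, $1, 12  →  {$0:0, $1:4, $2:1, $3:12, $4:5, $5:9}
[5] ori   $1, $3, 7  →  {$0:0, $1:15, $2:1, $3:12, $4:5, $5:9}
[6] nor  $2, $5, $4  →  {$0:0, $1:15, $2:65522, $3:12, $4:5, $5:9}
[7] bne  $3, $0, L9  →  {$0:0, $1:15, $2:65522, $3:12, $4:5, $5:9}  ⟨branch taken⟩
[8] add  $1, $2, $4  →  {$0:0, $1:65527, $2:65522, $3:12, $4:5, $5:9}
[9] slti  $0, $3, 1  →  {$0:0, $1:65527, $2:65522, $3:12, $4:5, $5:9}
[10] xor  $4, $4, $0  →  {$0:0, $1:65527, $2:65522, $3:12, $4:5, $5:9}
[11] slti  $5, $2, 3  →  {$0:0, $1:65527, $2:65522, $3:12, $4:5, $5:0}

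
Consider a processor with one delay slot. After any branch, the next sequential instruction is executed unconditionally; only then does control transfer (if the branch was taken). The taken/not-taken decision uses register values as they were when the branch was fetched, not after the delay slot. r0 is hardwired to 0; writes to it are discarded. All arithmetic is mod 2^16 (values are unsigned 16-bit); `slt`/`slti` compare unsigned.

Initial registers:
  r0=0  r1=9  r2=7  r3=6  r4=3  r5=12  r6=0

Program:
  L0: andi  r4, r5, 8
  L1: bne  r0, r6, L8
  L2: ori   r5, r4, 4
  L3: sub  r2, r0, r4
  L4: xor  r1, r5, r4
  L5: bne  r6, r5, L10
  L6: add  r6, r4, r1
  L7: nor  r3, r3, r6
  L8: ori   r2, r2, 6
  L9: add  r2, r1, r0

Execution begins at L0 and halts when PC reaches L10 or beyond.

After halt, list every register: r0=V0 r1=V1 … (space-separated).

r0=0 r1=4 r2=65528 r3=6 r4=8 r5=12 r6=12

[0] andi  r4, r5, 8  →  {r0:0, r1:9, r2:7, r3:6, r4:8, r5:12, r6:0}
[1] bne  r0, r6, L8  →  {r0:0, r1:9, r2:7, r3:6, r4:8, r5:12, r6:0}  ⟨branch fallthrough⟩
[2] ori   r5, r4, 4  →  {r0:0, r1:9, r2:7, r3:6, r4:8, r5:12, r6:0}
[3] sub  r2, r0, r4  →  {r0:0, r1:9, r2:65528, r3:6, r4:8, r5:12, r6:0}
[4] xor  r1, r5, r4  →  {r0:0, r1:4, r2:65528, r3:6, r4:8, r5:12, r6:0}
[5] bne  r6, r5, L10  →  {r0:0, r1:4, r2:65528, r3:6, r4:8, r5:12, r6:0}  ⟨branch taken⟩
[6] add  r6, r4, r1  →  {r0:0, r1:4, r2:65528, r3:6, r4:8, r5:12, r6:12}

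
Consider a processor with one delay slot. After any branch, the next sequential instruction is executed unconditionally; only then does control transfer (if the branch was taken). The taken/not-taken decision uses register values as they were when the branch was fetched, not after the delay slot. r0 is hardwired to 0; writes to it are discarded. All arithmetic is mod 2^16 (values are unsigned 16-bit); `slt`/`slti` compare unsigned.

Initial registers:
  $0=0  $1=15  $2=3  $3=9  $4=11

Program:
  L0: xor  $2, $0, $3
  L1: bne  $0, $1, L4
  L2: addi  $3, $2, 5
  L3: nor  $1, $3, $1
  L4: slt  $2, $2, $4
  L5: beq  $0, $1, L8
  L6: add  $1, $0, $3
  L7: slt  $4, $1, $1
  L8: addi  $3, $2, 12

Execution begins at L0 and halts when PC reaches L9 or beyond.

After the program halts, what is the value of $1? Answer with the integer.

PC=0  xor  $2, $0, $3        | $0=0 $1=15 $2=9 $3=9 $4=11
PC=1  bne  $0, $1, L4        | $0=0 $1=15 $2=9 $3=9 $4=11  [TAKEN]
PC=2  addi  $3, $2, 5        | $0=0 $1=15 $2=9 $3=14 $4=11
PC=4  slt  $2, $2, $4        | $0=0 $1=15 $2=1 $3=14 $4=11
PC=5  beq  $0, $1, L8        | $0=0 $1=15 $2=1 $3=14 $4=11  [not taken]
PC=6  add  $1, $0, $3        | $0=0 $1=14 $2=1 $3=14 $4=11
PC=7  slt  $4, $1, $1        | $0=0 $1=14 $2=1 $3=14 $4=0
PC=8  addi  $3, $2, 12       | $0=0 $1=14 $2=1 $3=13 $4=0

14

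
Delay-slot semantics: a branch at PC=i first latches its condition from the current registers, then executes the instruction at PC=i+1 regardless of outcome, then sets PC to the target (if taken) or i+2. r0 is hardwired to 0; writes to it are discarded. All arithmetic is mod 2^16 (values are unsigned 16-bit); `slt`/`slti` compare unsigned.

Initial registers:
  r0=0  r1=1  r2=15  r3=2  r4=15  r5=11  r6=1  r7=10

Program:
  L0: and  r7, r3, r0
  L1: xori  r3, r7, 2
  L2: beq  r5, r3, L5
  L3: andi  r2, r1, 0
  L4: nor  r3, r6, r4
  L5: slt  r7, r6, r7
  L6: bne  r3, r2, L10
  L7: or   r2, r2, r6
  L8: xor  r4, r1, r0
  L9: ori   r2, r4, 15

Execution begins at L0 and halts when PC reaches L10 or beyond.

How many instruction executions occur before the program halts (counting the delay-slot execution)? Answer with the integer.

8

#0 and  r7, r3, r0 ; 0/1/15/2/15/11/1/0
#1 xori  r3, r7, 2 ; 0/1/15/2/15/11/1/0
#2 beq  r5, r3, L5 ; 0/1/15/2/15/11/1/0 ; →fallthru
#3 andi  r2, r1, 0 ; 0/1/0/2/15/11/1/0
#4 nor  r3, r6, r4 ; 0/1/0/65520/15/11/1/0
#5 slt  r7, r6, r7 ; 0/1/0/65520/15/11/1/0
#6 bne  r3, r2, L10 ; 0/1/0/65520/15/11/1/0 ; →target
#7 or   r2, r2, r6 ; 0/1/1/65520/15/11/1/0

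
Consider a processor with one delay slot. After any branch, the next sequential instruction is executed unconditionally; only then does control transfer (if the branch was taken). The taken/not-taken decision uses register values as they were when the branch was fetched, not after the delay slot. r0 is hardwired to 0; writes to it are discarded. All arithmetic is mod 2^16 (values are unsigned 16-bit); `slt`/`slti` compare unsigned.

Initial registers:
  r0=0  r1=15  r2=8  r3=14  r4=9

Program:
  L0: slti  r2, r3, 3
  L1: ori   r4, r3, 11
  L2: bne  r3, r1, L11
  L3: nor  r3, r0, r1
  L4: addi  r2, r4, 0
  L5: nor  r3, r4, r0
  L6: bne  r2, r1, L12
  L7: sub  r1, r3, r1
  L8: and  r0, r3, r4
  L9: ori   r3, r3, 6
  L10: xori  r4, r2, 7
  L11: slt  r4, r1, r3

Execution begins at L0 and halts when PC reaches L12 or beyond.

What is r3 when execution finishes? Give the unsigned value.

65520

#0 slti  r2, r3, 3 ; 0/15/0/14/9
#1 ori   r4, r3, 11 ; 0/15/0/14/15
#2 bne  r3, r1, L11 ; 0/15/0/14/15 ; →target
#3 nor  r3, r0, r1 ; 0/15/0/65520/15
#11 slt  r4, r1, r3 ; 0/15/0/65520/1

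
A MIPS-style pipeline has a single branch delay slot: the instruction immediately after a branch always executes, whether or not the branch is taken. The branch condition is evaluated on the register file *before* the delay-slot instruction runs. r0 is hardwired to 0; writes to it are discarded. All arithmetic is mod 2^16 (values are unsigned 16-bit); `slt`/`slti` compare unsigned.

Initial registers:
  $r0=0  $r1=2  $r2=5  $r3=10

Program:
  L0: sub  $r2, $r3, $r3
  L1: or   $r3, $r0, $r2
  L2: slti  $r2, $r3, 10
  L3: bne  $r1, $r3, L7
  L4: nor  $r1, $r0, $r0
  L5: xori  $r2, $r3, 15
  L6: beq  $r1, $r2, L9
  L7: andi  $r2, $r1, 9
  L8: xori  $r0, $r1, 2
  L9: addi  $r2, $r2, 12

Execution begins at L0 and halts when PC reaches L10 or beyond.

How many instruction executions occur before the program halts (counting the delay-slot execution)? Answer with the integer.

#0 sub  $r2, $r3, $r3 ; 0/2/0/10
#1 or   $r3, $r0, $r2 ; 0/2/0/0
#2 slti  $r2, $r3, 10 ; 0/2/1/0
#3 bne  $r1, $r3, L7 ; 0/2/1/0 ; →target
#4 nor  $r1, $r0, $r0 ; 0/65535/1/0
#7 andi  $r2, $r1, 9 ; 0/65535/9/0
#8 xori  $r0, $r1, 2 ; 0/65535/9/0
#9 addi  $r2, $r2, 12 ; 0/65535/21/0

8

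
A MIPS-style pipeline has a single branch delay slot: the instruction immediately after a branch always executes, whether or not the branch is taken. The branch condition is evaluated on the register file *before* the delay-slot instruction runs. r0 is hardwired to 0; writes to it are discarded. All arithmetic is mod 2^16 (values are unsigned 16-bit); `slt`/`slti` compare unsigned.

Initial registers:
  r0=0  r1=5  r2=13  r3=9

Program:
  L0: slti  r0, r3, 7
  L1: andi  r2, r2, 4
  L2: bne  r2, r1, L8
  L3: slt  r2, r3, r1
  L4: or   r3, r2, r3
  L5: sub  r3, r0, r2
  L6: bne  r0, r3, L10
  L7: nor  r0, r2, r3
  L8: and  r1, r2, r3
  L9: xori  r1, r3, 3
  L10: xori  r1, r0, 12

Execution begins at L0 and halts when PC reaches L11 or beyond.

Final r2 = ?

[0] slti  r0, r3, 7  →  {r0:0, r1:5, r2:13, r3:9}
[1] andi  r2, r2, 4  →  {r0:0, r1:5, r2:4, r3:9}
[2] bne  r2, r1, L8  →  {r0:0, r1:5, r2:4, r3:9}  ⟨branch taken⟩
[3] slt  r2, r3, r1  →  {r0:0, r1:5, r2:0, r3:9}
[8] and  r1, r2, r3  →  {r0:0, r1:0, r2:0, r3:9}
[9] xori  r1, r3, 3  →  {r0:0, r1:10, r2:0, r3:9}
[10] xori  r1, r0, 12  →  {r0:0, r1:12, r2:0, r3:9}

0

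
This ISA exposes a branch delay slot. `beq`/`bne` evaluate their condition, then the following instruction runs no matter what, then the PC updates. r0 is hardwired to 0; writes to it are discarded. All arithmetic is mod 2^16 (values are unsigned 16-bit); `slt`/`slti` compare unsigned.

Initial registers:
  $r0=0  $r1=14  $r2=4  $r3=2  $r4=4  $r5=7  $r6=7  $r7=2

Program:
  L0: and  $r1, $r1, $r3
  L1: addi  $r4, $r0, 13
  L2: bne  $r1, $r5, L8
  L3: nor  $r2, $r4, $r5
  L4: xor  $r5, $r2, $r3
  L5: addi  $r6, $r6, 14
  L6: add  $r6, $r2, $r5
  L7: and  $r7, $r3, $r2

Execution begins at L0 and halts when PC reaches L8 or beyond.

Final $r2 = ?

[0] and  $r1, $r1, $r3  →  {$r0:0, $r1:2, $r2:4, $r3:2, $r4:4, $r5:7, $r6:7, $r7:2}
[1] addi  $r4, $r0, 13  →  {$r0:0, $r1:2, $r2:4, $r3:2, $r4:13, $r5:7, $r6:7, $r7:2}
[2] bne  $r1, $r5, L8  →  {$r0:0, $r1:2, $r2:4, $r3:2, $r4:13, $r5:7, $r6:7, $r7:2}  ⟨branch taken⟩
[3] nor  $r2, $r4, $r5  →  {$r0:0, $r1:2, $r2:65520, $r3:2, $r4:13, $r5:7, $r6:7, $r7:2}

65520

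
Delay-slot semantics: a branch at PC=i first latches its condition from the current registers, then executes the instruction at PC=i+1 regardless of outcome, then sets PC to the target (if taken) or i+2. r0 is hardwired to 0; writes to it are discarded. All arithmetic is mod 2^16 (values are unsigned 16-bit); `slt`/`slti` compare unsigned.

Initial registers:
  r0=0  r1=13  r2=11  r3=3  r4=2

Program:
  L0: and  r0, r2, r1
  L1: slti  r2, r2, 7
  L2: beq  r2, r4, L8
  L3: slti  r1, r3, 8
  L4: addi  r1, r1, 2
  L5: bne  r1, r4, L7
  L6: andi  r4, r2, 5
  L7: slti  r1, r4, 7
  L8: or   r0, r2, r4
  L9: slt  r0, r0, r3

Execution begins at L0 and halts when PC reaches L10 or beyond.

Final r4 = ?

0

  step pc=0: and  r0, r2, r1  regs=(0,13,11,3,2)
  step pc=1: slti  r2, r2, 7  regs=(0,13,0,3,2)
  step pc=2: beq  r2, r4, L8  cond=F  regs=(0,13,0,3,2)
  step pc=3: slti  r1, r3, 8  regs=(0,1,0,3,2)
  step pc=4: addi  r1, r1, 2  regs=(0,3,0,3,2)
  step pc=5: bne  r1, r4, L7  cond=T  regs=(0,3,0,3,2)
  step pc=6: andi  r4, r2, 5  regs=(0,3,0,3,0)
  step pc=7: slti  r1, r4, 7  regs=(0,1,0,3,0)
  step pc=8: or   r0, r2, r4  regs=(0,1,0,3,0)
  step pc=9: slt  r0, r0, r3  regs=(0,1,0,3,0)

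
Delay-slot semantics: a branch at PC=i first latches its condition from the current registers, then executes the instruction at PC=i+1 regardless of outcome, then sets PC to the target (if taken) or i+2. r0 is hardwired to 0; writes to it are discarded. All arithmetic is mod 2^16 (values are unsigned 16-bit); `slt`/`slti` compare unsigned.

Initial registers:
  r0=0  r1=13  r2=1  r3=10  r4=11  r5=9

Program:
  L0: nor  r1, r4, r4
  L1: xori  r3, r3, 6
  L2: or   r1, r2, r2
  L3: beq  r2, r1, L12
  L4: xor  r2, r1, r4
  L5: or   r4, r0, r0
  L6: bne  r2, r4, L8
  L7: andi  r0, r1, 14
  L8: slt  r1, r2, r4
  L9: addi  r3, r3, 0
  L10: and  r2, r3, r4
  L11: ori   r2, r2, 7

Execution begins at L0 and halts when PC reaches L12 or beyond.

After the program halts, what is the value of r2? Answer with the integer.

#0 nor  r1, r4, r4 ; 0/65524/1/10/11/9
#1 xori  r3, r3, 6 ; 0/65524/1/12/11/9
#2 or   r1, r2, r2 ; 0/1/1/12/11/9
#3 beq  r2, r1, L12 ; 0/1/1/12/11/9 ; →target
#4 xor  r2, r1, r4 ; 0/1/10/12/11/9

10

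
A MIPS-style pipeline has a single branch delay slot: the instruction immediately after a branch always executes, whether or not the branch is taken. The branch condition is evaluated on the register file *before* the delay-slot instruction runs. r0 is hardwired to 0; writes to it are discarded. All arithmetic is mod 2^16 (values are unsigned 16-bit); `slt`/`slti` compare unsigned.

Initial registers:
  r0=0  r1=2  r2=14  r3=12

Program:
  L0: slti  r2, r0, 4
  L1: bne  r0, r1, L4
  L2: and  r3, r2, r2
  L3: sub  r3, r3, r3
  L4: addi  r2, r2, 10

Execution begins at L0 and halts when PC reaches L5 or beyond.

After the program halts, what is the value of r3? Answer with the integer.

1

PC=0  slti  r2, r0, 4        | r0=0 r1=2 r2=1 r3=12
PC=1  bne  r0, r1, L4        | r0=0 r1=2 r2=1 r3=12  [TAKEN]
PC=2  and  r3, r2, r2        | r0=0 r1=2 r2=1 r3=1
PC=4  addi  r2, r2, 10       | r0=0 r1=2 r2=11 r3=1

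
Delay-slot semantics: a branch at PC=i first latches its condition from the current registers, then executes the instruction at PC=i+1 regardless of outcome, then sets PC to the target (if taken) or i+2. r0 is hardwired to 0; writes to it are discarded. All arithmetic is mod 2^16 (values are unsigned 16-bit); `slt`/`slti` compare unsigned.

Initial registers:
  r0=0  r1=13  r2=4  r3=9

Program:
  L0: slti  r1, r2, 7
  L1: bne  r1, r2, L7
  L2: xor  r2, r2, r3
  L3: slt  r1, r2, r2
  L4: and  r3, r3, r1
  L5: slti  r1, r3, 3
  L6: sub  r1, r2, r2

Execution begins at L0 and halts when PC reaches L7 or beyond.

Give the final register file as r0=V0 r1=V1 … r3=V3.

r0=0 r1=1 r2=13 r3=9

[0] slti  r1, r2, 7  →  {r0:0, r1:1, r2:4, r3:9}
[1] bne  r1, r2, L7  →  {r0:0, r1:1, r2:4, r3:9}  ⟨branch taken⟩
[2] xor  r2, r2, r3  →  {r0:0, r1:1, r2:13, r3:9}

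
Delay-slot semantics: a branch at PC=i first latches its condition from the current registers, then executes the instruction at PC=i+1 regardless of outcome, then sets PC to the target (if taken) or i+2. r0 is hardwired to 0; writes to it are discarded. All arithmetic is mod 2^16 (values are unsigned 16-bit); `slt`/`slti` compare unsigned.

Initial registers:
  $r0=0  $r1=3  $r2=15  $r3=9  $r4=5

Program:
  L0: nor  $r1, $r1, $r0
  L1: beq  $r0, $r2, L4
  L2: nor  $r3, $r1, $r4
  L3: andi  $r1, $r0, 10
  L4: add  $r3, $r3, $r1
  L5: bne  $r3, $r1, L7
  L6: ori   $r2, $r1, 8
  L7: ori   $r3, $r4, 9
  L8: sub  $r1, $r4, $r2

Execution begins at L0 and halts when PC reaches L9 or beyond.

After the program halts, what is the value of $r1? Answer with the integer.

65533

[0] nor  $r1, $r1, $r0  →  {$r0:0, $r1:65532, $r2:15, $r3:9, $r4:5}
[1] beq  $r0, $r2, L4  →  {$r0:0, $r1:65532, $r2:15, $r3:9, $r4:5}  ⟨branch fallthrough⟩
[2] nor  $r3, $r1, $r4  →  {$r0:0, $r1:65532, $r2:15, $r3:2, $r4:5}
[3] andi  $r1, $r0, 10  →  {$r0:0, $r1:0, $r2:15, $r3:2, $r4:5}
[4] add  $r3, $r3, $r1  →  {$r0:0, $r1:0, $r2:15, $r3:2, $r4:5}
[5] bne  $r3, $r1, L7  →  {$r0:0, $r1:0, $r2:15, $r3:2, $r4:5}  ⟨branch taken⟩
[6] ori   $r2, $r1, 8  →  {$r0:0, $r1:0, $r2:8, $r3:2, $r4:5}
[7] ori   $r3, $r4, 9  →  {$r0:0, $r1:0, $r2:8, $r3:13, $r4:5}
[8] sub  $r1, $r4, $r2  →  {$r0:0, $r1:65533, $r2:8, $r3:13, $r4:5}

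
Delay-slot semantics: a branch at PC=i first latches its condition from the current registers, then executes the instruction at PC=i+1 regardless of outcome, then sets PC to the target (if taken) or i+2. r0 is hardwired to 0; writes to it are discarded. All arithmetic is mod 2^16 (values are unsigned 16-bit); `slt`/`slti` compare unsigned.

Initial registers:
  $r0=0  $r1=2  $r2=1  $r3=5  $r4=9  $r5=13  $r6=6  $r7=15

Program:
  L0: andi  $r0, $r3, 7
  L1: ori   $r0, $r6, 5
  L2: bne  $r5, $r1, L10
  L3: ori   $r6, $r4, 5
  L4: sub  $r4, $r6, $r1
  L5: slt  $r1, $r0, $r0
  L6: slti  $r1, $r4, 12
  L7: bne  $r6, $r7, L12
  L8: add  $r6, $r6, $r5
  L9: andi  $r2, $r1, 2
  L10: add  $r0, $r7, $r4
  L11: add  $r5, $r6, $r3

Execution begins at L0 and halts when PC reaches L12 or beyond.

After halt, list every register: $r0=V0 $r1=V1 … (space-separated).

$r0=0 $r1=2 $r2=1 $r3=5 $r4=9 $r5=18 $r6=13 $r7=15

[0] andi  $r0, $r3, 7  →  {$r0:0, $r1:2, $r2:1, $r3:5, $r4:9, $r5:13, $r6:6, $r7:15}
[1] ori   $r0, $r6, 5  →  {$r0:0, $r1:2, $r2:1, $r3:5, $r4:9, $r5:13, $r6:6, $r7:15}
[2] bne  $r5, $r1, L10  →  {$r0:0, $r1:2, $r2:1, $r3:5, $r4:9, $r5:13, $r6:6, $r7:15}  ⟨branch taken⟩
[3] ori   $r6, $r4, 5  →  {$r0:0, $r1:2, $r2:1, $r3:5, $r4:9, $r5:13, $r6:13, $r7:15}
[10] add  $r0, $r7, $r4  →  {$r0:0, $r1:2, $r2:1, $r3:5, $r4:9, $r5:13, $r6:13, $r7:15}
[11] add  $r5, $r6, $r3  →  {$r0:0, $r1:2, $r2:1, $r3:5, $r4:9, $r5:18, $r6:13, $r7:15}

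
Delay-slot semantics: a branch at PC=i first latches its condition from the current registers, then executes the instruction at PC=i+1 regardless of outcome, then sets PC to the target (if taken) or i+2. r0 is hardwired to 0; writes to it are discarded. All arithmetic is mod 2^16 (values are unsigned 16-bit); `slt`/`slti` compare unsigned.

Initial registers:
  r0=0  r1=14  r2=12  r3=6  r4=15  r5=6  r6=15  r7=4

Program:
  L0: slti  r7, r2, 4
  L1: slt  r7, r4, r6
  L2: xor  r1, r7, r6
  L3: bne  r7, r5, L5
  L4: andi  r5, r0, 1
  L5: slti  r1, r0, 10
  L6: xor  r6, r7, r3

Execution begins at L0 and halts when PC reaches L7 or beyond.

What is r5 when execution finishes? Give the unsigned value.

  step pc=0: slti  r7, r2, 4  regs=(0,14,12,6,15,6,15,0)
  step pc=1: slt  r7, r4, r6  regs=(0,14,12,6,15,6,15,0)
  step pc=2: xor  r1, r7, r6  regs=(0,15,12,6,15,6,15,0)
  step pc=3: bne  r7, r5, L5  cond=T  regs=(0,15,12,6,15,6,15,0)
  step pc=4: andi  r5, r0, 1  regs=(0,15,12,6,15,0,15,0)
  step pc=5: slti  r1, r0, 10  regs=(0,1,12,6,15,0,15,0)
  step pc=6: xor  r6, r7, r3  regs=(0,1,12,6,15,0,6,0)

0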